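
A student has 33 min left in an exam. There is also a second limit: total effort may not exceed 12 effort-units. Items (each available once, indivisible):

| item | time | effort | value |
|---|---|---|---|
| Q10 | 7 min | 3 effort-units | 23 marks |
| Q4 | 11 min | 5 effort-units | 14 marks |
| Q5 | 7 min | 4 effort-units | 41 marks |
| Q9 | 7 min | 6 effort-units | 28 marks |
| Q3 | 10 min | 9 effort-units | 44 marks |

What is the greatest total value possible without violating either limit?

78 marks

Feasible sets respecting both limits:
- Q10+Q4+Q5: time 25, effort 12, value 78
- Q5+Q9: time 14, effort 10, value 69
- Q10+Q3: time 17, effort 12, value 67
- Q10+Q5: time 14, effort 7, value 64
Best: 78 marks.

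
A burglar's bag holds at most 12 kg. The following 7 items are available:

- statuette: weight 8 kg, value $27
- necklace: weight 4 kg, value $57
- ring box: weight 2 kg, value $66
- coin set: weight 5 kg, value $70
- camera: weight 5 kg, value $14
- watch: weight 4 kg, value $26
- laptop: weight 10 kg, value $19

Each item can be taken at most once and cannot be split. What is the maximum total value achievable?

$193

Check high-value combinations within 12 kg:
- necklace+ring box+coin set: weight 4+2+5=11, value 57+66+70=193
- ring box+coin set+watch: weight 2+5+4=11, value 66+70+26=162
- ring box+coin set+camera: weight 2+5+5=12, value 66+70+14=150
- necklace+ring box+watch: weight 4+2+4=10, value 57+66+26=149
- necklace+ring box+camera: weight 4+2+5=11, value 57+66+14=137
Best: $193.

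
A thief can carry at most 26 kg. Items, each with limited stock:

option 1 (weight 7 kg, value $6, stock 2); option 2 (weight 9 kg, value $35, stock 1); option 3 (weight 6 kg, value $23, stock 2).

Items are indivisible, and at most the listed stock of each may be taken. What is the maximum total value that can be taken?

$81

Top feasible selections:
- 1×option 2 + 2×option 3: weight 21, value 81
- 1×option 1 + 1×option 2 + 1×option 3: weight 22, value 64
- 1×option 2 + 1×option 3: weight 15, value 58
- 2×option 1 + 2×option 3: weight 26, value 58
Best: $81.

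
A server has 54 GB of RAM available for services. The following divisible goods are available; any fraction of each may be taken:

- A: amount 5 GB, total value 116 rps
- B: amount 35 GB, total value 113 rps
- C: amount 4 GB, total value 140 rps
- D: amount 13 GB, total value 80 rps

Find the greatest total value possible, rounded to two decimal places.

Take in order of value per unit:
- C (140/4 per unit): all 4 → value 140, running total 140.00
- A (116/5 per unit): all 5 → value 116, running total 256.00
- D (80/13 per unit): all 13 → value 80, running total 336.00
- B (113/35 per unit): 32 of 35 → value 32×113/35 = 103.3143, running total 439.31
Total 439.31.

439.31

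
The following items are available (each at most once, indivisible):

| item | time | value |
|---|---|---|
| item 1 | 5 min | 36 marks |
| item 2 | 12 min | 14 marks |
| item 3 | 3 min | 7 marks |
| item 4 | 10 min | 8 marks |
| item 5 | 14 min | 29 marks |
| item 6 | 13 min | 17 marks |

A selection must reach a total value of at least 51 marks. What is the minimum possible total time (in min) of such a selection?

18

Subsets with value ≥ 51, sorted by total time:
- item 1+item 6: time 18, value 53
- item 1+item 3+item 4: time 18, value 51
- item 1+item 5: time 19, value 65
Minimum time: 18 min.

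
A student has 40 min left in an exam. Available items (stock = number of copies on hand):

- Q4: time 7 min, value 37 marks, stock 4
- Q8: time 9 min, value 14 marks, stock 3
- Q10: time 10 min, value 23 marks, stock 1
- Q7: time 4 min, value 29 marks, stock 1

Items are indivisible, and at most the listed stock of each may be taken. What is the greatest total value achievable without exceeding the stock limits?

177 marks

Best selections within time 40 and stock limits:
- 4×Q4 + 1×Q7: time 32, value 177
- 4×Q4 + 1×Q10: time 38, value 171
- 3×Q4 + 1×Q10 + 1×Q7: time 35, value 163
Best: 177 marks.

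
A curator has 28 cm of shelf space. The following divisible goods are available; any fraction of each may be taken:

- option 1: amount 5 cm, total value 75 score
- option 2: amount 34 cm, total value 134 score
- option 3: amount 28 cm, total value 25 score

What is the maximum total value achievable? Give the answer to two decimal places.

165.65

Take in order of value per unit:
- option 1 (75/5 per unit): all 5 → value 75, running total 75.00
- option 2 (134/34 per unit): 23 of 34 → value 23×134/34 = 90.6471, running total 165.65
Total 165.65.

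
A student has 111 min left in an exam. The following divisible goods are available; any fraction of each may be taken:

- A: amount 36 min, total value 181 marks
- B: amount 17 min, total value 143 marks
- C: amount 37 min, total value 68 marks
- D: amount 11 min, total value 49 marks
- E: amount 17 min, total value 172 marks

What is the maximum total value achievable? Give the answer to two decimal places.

Take in order of value per unit:
- E (172/17 per unit): all 17 → value 172, running total 172.00
- B (143/17 per unit): all 17 → value 143, running total 315.00
- A (181/36 per unit): all 36 → value 181, running total 496.00
- D (49/11 per unit): all 11 → value 49, running total 545.00
- C (68/37 per unit): 30 of 37 → value 30×68/37 = 55.1351, running total 600.14
Total 600.14.

600.14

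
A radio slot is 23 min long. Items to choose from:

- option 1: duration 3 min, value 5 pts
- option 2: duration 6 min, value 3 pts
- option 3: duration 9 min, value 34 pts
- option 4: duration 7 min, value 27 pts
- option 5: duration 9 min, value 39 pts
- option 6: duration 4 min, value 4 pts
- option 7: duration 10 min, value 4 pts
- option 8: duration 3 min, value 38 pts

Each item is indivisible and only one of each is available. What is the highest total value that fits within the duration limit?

111 pts

Check high-value combinations within 23 min:
- option 3+option 5+option 8: duration 9+9+3=21, value 34+39+38=111
- option 1+option 4+option 5+option 8: duration 3+7+9+3=22, value 5+27+39+38=109
- option 4+option 5+option 6+option 8: duration 7+9+4+3=23, value 27+39+4+38=108
- option 4+option 5+option 8: duration 7+9+3=19, value 27+39+38=104
Best: 111 pts.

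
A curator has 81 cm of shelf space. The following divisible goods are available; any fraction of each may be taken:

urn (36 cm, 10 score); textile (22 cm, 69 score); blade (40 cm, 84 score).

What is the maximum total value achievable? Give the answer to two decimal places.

Take in order of value per unit:
- textile (69/22 per unit): all 22 → value 69, running total 69.00
- blade (84/40 per unit): all 40 → value 84, running total 153.00
- urn (10/36 per unit): 19 of 36 → value 19×10/36 = 5.2778, running total 158.28
Total 158.28.

158.28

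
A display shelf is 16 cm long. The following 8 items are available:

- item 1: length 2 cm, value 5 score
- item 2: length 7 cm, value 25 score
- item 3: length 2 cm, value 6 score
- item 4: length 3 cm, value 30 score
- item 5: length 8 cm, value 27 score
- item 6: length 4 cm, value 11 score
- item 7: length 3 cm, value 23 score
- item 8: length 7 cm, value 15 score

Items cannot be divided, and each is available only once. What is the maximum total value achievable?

86 score

This is a 0/1 knapsack; check combinations near the capacity.
- item 3+item 4+item 5+item 7: length 2+3+8+3=16, value 6+30+27+23=86
- item 1+item 4+item 5+item 7: length 2+3+8+3=16, value 5+30+27+23=85
- item 2+item 3+item 4+item 7: length 7+2+3+3=15, value 25+6+30+23=84
Best: 86 score.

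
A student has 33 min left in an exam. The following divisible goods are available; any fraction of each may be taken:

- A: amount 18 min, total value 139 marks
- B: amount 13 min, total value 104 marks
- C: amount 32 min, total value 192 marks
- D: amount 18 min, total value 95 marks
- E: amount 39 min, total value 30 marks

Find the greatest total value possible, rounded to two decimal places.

255.00

Take in order of value per unit:
- B (104/13 per unit): all 13 → value 104, running total 104.00
- A (139/18 per unit): all 18 → value 139, running total 243.00
- C (192/32 per unit): 2 of 32 → value 2×192/32 = 12.0000, running total 255.00
Total 255.00.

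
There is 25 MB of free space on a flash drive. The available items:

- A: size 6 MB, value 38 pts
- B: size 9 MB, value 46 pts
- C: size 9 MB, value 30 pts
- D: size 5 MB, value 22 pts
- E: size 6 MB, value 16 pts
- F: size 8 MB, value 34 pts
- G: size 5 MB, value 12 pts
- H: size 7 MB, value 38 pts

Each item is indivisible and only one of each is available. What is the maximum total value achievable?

122 pts

Check high-value combinations within 25 MB:
- A+B+H: size 6+9+7=22, value 38+46+38=122
- A+B+F: size 6+9+8=23, value 38+46+34=118
- B+F+H: size 9+8+7=24, value 46+34+38=118
- A+B+D+G: size 6+9+5+5=25, value 38+46+22+12=118
Best: 122 pts.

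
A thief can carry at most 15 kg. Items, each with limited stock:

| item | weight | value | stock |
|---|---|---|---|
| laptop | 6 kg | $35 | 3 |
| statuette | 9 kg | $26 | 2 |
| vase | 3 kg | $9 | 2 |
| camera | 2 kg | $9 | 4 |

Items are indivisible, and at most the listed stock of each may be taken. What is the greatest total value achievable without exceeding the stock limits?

$79

Top feasible selections:
- 2×laptop + 1×camera: weight 14, value 79
- 2×laptop + 1×vase: weight 15, value 79
- 1×laptop + 4×camera: weight 14, value 71
- 1×laptop + 1×vase + 3×camera: weight 15, value 71
Best: $79.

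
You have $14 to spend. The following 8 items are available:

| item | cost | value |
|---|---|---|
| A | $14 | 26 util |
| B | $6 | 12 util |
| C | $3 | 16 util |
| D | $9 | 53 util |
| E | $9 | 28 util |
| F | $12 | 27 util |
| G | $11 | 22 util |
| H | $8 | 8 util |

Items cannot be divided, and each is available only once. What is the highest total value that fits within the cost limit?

Check high-value combinations within $14:
- C+D: cost 3+9=12, value 16+53=69
- D: cost 9, value 53
- C+E: cost 3+9=12, value 16+28=44
- C+G: cost 3+11=14, value 16+22=38
- B+C: cost 6+3=9, value 12+16=28
Best: 69 util.

69 util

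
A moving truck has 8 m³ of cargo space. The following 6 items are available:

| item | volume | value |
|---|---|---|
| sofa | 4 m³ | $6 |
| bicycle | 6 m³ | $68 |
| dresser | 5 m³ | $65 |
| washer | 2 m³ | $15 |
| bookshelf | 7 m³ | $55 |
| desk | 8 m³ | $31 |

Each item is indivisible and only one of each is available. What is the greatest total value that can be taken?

Check high-value combinations within 8 m³:
- bicycle+washer: volume 6+2=8, value 68+15=83
- dresser+washer: volume 5+2=7, value 65+15=80
- bicycle: volume 6, value 68
Best: $83.

$83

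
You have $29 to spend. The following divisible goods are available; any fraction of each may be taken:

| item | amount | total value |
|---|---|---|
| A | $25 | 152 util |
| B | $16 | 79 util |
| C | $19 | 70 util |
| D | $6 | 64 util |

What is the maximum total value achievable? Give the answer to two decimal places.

Take in order of value per unit:
- D (64/6 per unit): all 6 → value 64, running total 64.00
- A (152/25 per unit): 23 of 25 → value 23×152/25 = 139.8400, running total 203.84
Total 203.84.

203.84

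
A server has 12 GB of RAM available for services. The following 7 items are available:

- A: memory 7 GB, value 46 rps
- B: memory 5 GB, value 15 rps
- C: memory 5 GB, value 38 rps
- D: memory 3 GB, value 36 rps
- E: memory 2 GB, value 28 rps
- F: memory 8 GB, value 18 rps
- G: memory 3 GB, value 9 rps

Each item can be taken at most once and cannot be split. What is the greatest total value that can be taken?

110 rps

Check high-value combinations within 12 GB:
- A+D+E: memory 7+3+2=12, value 46+36+28=110
- C+D+E: memory 5+3+2=10, value 38+36+28=102
- A+C: memory 7+5=12, value 46+38=84
Best: 110 rps.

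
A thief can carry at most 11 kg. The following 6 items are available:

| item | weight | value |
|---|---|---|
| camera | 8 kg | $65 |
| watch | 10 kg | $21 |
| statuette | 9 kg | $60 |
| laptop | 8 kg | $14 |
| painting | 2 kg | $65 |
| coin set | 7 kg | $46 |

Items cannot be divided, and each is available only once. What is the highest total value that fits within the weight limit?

Check high-value combinations within 11 kg:
- camera+painting: weight 8+2=10, value 65+65=130
- statuette+painting: weight 9+2=11, value 60+65=125
- painting+coin set: weight 2+7=9, value 65+46=111
- laptop+painting: weight 8+2=10, value 14+65=79
Best: $130.

$130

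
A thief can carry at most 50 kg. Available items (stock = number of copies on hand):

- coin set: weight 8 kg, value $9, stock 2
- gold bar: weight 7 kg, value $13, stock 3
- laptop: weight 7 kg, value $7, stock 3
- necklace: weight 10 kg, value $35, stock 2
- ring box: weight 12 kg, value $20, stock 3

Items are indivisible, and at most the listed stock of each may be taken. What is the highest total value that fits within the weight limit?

Best selections within weight 50 and stock limits:
- 1×coin set + 3×gold bar + 2×necklace: weight 49, value 118
- 2×gold bar + 2×necklace + 1×ring box: weight 46, value 116
- 3×gold bar + 1×laptop + 2×necklace: weight 48, value 116
- 2×coin set + 2×gold bar + 2×necklace: weight 50, value 114
Best: $118.

$118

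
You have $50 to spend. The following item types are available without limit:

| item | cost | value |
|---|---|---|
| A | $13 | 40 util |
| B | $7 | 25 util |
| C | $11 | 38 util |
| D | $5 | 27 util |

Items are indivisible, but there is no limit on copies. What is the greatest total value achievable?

270 util

Best value-per-unit is D at 27/5, and filling with it alone uses cost 10×5=50. No mix of the others beats 10×27 = 270.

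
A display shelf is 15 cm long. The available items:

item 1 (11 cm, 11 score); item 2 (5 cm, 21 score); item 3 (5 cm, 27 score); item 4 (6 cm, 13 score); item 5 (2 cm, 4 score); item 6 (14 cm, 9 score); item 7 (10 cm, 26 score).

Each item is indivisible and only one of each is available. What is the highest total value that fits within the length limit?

Check high-value combinations within 15 cm:
- item 3+item 7: length 5+10=15, value 27+26=53
- item 2+item 3+item 5: length 5+5+2=12, value 21+27+4=52
- item 2+item 3: length 5+5=10, value 21+27=48
Best: 53 score.

53 score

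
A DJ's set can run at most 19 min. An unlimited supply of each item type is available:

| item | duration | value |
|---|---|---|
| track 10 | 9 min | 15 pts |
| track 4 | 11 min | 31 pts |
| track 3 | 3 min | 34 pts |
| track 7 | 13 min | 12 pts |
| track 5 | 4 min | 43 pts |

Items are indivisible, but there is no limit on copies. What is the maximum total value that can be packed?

213 pts

Best value-per-unit is track 3 at 34/3; filling with it alone gives 6×34 = 204.
Optimal mix: 5×track 3 + 1×track 5 → duration 19, value 213.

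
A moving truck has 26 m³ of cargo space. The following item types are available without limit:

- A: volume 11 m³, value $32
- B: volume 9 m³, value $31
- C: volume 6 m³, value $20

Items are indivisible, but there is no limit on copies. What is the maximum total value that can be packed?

Best value-per-unit is B at 31/9; filling with it alone gives 2×31 = 62.
Optimal mix: 1×A + 1×B + 1×C → volume 26, value 83.

$83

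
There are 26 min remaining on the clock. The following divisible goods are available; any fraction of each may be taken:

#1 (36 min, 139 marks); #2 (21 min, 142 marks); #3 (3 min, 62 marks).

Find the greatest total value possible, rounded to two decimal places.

211.72

Take in order of value per unit:
- #3 (62/3 per unit): all 3 → value 62, running total 62.00
- #2 (142/21 per unit): all 21 → value 142, running total 204.00
- #1 (139/36 per unit): 2 of 36 → value 2×139/36 = 7.7222, running total 211.72
Total 211.72.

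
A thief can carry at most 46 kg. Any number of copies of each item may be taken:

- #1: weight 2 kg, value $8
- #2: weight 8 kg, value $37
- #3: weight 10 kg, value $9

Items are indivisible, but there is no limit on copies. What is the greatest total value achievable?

Best value-per-unit is #2 at 37/8; filling with it alone gives 5×37 = 185.
Optimal mix: 3×#1 + 5×#2 → weight 46, value 209.

$209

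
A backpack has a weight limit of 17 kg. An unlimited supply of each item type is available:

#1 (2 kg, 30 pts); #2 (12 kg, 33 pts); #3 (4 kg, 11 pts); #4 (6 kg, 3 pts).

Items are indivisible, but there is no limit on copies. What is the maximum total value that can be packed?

Best value-per-unit is #1 at 30/2, and filling with it alone uses weight 8×2=16. No mix of the others beats 8×30 = 240.

240 pts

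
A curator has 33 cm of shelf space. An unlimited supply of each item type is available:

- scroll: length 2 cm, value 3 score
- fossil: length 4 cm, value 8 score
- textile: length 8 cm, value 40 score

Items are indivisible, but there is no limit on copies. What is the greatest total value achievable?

Best value-per-unit is textile at 40/8, and filling with it alone uses length 4×8=32. No mix of the others beats 4×40 = 160.

160 score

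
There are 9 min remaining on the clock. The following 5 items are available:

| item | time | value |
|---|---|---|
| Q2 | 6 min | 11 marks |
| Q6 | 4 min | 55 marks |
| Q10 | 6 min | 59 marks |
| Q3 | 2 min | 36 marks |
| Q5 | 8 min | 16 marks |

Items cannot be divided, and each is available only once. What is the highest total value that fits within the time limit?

95 marks

This is a 0/1 knapsack; check combinations near the capacity.
- Q10+Q3: time 6+2=8, value 59+36=95
- Q6+Q3: time 4+2=6, value 55+36=91
- Q10: time 6, value 59
Best: 95 marks.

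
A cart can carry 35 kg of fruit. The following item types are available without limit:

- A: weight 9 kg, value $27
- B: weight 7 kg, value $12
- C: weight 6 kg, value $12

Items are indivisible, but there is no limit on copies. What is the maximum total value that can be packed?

$93

Best value-per-unit is A at 27/9; filling with it alone gives 3×27 = 81.
Optimal mix: 3×A + 1×B → weight 34, value 93.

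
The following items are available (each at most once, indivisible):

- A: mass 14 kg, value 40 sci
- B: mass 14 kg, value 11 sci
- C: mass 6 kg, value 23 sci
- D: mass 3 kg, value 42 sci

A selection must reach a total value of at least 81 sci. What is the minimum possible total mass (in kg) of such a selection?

Subsets with value ≥ 81, sorted by total mass:
- A+D: mass 17, value 82
- A+C+D: mass 23, value 105
- A+B+D: mass 31, value 93
- A+B+C+D: mass 37, value 116
Minimum mass: 17 kg.

17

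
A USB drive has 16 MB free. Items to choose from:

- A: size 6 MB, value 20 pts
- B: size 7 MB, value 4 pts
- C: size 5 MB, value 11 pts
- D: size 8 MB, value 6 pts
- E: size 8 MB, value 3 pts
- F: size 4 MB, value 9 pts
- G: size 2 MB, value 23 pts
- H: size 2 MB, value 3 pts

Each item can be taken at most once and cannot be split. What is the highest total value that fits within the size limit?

57 pts

Check high-value combinations within 16 MB:
- A+C+G+H: size 6+5+2+2=15, value 20+11+23+3=57
- A+F+G+H: size 6+4+2+2=14, value 20+9+23+3=55
- A+C+G: size 6+5+2=13, value 20+11+23=54
- A+F+G: size 6+4+2=12, value 20+9+23=52
- A+D+G: size 6+8+2=16, value 20+6+23=49
Best: 57 pts.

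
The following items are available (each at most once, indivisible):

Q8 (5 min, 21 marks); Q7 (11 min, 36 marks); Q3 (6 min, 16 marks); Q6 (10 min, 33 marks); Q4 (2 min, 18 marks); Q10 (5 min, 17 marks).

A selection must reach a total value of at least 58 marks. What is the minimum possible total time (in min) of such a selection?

Subsets with value ≥ 58, sorted by total time:
- Q8+Q6+Q4: time 17, value 72
- Q6+Q4+Q10: time 17, value 68
Minimum time: 17 min.

17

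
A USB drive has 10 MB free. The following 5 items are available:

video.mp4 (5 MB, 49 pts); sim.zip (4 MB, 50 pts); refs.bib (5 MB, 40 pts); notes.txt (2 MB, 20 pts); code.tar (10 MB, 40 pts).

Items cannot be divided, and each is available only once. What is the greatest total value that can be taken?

Check high-value combinations within 10 MB:
- video.mp4+sim.zip: size 5+4=9, value 49+50=99
- sim.zip+refs.bib: size 4+5=9, value 50+40=90
- video.mp4+refs.bib: size 5+5=10, value 49+40=89
Best: 99 pts.

99 pts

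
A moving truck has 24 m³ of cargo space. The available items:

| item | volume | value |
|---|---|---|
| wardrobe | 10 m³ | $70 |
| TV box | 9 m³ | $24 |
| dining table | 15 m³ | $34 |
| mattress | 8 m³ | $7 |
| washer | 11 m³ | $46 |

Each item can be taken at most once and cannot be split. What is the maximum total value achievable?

$116

Check high-value combinations within 24 m³:
- wardrobe+washer: volume 10+11=21, value 70+46=116
- wardrobe+TV box: volume 10+9=19, value 70+24=94
- wardrobe+mattress: volume 10+8=18, value 70+7=77
- wardrobe: volume 10, value 70
Best: $116.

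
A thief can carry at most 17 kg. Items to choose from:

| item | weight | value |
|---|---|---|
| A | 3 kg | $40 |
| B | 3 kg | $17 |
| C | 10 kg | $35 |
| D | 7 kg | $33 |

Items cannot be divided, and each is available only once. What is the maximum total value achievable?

$92

Check high-value combinations within 17 kg:
- A+B+C: weight 3+3+10=16, value 40+17+35=92
- A+B+D: weight 3+3+7=13, value 40+17+33=90
- A+C: weight 3+10=13, value 40+35=75
- A+D: weight 3+7=10, value 40+33=73
Best: $92.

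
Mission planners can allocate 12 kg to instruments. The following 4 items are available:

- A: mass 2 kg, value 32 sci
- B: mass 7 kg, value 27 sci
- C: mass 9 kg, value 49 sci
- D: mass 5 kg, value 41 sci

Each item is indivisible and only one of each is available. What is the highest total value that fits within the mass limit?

81 sci

Check high-value combinations within 12 kg:
- A+C: mass 2+9=11, value 32+49=81
- A+D: mass 2+5=7, value 32+41=73
- B+D: mass 7+5=12, value 27+41=68
- A+B: mass 2+7=9, value 32+27=59
Best: 81 sci.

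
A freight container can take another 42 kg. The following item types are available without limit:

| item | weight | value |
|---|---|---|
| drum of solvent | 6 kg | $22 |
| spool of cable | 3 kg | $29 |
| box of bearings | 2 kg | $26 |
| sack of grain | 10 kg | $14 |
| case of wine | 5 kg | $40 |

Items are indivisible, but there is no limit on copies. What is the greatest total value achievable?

Best value-per-unit is box of bearings at 26/2, and filling with it alone uses weight 21×2=42. No mix of the others beats 21×26 = 546.

$546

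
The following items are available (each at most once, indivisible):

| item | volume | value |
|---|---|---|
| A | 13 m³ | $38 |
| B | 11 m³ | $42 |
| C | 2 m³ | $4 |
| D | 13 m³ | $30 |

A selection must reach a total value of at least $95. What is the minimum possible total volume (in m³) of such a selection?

37

Subsets with value ≥ 95, sorted by total volume:
- A+B+D: volume 37, value 110
- A+B+C+D: volume 39, value 114
Minimum volume: 37 m³.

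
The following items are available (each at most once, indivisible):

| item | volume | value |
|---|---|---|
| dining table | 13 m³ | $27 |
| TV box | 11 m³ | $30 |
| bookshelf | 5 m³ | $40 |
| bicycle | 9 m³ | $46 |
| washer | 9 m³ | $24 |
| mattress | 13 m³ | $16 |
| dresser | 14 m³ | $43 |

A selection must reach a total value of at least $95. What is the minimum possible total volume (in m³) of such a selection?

Subsets with value ≥ 95, sorted by total volume:
- bookshelf+bicycle+washer: volume 23, value 110
- TV box+bookshelf+bicycle: volume 25, value 116
Minimum volume: 23 m³.

23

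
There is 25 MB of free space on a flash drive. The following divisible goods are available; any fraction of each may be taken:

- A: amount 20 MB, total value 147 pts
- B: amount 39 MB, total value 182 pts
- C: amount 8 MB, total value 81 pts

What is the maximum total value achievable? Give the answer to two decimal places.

205.95

Take in order of value per unit:
- C (81/8 per unit): all 8 → value 81, running total 81.00
- A (147/20 per unit): 17 of 20 → value 17×147/20 = 124.9500, running total 205.95
Total 205.95.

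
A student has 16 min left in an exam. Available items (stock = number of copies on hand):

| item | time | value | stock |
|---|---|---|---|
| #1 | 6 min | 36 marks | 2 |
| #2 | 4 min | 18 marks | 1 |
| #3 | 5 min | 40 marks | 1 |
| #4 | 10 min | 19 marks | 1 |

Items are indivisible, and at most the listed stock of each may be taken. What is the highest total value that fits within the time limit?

Best selections within time 16 and stock limits:
- 1×#1 + 1×#2 + 1×#3: time 15, value 94
- 2×#1 + 1×#2: time 16, value 90
Best: 94 marks.

94 marks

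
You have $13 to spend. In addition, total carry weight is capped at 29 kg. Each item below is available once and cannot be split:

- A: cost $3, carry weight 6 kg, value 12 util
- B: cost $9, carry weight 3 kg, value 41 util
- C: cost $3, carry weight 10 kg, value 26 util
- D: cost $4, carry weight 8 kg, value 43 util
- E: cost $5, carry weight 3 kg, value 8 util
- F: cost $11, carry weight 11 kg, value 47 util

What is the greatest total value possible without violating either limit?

Feasible sets respecting both limits:
- B+D: cost 13, carry weight 11, value 84
- A+C+D: cost 10, carry weight 24, value 81
- C+D+E: cost 12, carry weight 21, value 77
- C+D: cost 7, carry weight 18, value 69
Best: 84 util.

84 util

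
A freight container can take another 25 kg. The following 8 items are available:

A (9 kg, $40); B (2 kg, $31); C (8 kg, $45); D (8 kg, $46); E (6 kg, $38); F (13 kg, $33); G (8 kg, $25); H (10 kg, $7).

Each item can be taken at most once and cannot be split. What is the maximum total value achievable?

Check high-value combinations within 25 kg:
- B+C+D+E: weight 2+8+8+6=24, value 31+45+46+38=160
- A+B+D+E: weight 9+2+8+6=25, value 40+31+46+38=155
- A+B+C+E: weight 9+2+8+6=25, value 40+31+45+38=154
- B+D+E+G: weight 2+8+6+8=24, value 31+46+38+25=140
Best: $160.

$160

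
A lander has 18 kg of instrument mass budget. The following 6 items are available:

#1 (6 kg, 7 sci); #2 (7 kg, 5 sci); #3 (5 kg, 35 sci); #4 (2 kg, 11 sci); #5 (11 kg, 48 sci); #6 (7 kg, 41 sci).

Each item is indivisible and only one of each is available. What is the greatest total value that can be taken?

94 sci

Check high-value combinations within 18 kg:
- #3+#4+#5: mass 5+2+11=18, value 35+11+48=94
- #5+#6: mass 11+7=18, value 48+41=89
- #3+#4+#6: mass 5+2+7=14, value 35+11+41=87
- #3+#5: mass 5+11=16, value 35+48=83
- #1+#3+#6: mass 6+5+7=18, value 7+35+41=83
Best: 94 sci.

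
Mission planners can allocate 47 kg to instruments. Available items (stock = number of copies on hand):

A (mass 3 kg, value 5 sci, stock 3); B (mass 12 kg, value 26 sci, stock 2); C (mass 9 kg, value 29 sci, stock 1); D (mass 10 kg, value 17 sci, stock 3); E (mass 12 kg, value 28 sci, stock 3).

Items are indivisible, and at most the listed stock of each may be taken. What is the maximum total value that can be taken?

113 sci

Best selections within mass 47 and stock limits:
- 1×C + 3×E: mass 45, value 113
- 1×B + 1×C + 2×E: mass 45, value 111
Best: 113 sci.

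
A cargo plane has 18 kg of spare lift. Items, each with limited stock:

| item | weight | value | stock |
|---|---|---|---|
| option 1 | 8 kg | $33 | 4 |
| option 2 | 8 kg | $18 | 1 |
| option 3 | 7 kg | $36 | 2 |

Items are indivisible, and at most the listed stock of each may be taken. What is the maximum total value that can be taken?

Top feasible selections:
- 2×option 3: weight 14, value 72
- 1×option 1 + 1×option 3: weight 15, value 69
- 2×option 1: weight 16, value 66
Best: $72.

$72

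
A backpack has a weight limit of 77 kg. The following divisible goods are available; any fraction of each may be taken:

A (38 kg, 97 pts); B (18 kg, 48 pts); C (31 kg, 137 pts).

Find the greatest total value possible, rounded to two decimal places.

256.47

Take in order of value per unit:
- C (137/31 per unit): all 31 → value 137, running total 137.00
- B (48/18 per unit): all 18 → value 48, running total 185.00
- A (97/38 per unit): 28 of 38 → value 28×97/38 = 71.4737, running total 256.47
Total 256.47.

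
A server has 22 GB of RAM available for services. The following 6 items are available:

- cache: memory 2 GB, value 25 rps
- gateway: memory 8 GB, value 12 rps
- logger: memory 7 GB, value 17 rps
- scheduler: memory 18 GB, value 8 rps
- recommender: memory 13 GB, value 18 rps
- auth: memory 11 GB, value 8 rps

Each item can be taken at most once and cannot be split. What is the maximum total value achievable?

This is a 0/1 knapsack; check combinations near the capacity.
- cache+logger+recommender: memory 2+7+13=22, value 25+17+18=60
- cache+gateway+logger: memory 2+8+7=17, value 25+12+17=54
- cache+logger+auth: memory 2+7+11=20, value 25+17+8=50
- cache+gateway+auth: memory 2+8+11=21, value 25+12+8=45
- cache+recommender: memory 2+13=15, value 25+18=43
Best: 60 rps.

60 rps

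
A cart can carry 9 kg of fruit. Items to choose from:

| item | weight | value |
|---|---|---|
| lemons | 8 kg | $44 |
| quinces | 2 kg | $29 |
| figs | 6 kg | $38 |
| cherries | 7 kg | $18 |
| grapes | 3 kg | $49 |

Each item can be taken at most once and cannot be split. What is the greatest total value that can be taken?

Check high-value combinations within 9 kg:
- figs+grapes: weight 6+3=9, value 38+49=87
- quinces+grapes: weight 2+3=5, value 29+49=78
- quinces+figs: weight 2+6=8, value 29+38=67
- grapes: weight 3, value 49
- quinces+cherries: weight 2+7=9, value 29+18=47
Best: $87.

$87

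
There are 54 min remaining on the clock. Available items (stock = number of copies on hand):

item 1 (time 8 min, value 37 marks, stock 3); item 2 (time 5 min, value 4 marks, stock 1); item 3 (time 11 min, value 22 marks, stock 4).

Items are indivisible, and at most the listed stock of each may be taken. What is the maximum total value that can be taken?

159 marks

Best selections within time 54 and stock limits:
- 3×item 1 + 1×item 2 + 2×item 3: time 51, value 159
- 3×item 1 + 2×item 3: time 46, value 155
- 2×item 1 + 1×item 2 + 3×item 3: time 54, value 144
Best: 159 marks.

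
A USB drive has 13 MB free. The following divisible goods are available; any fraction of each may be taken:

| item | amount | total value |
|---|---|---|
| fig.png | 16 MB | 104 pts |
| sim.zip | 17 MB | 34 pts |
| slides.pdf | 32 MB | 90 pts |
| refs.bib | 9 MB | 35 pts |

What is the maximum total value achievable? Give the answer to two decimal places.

Take in order of value per unit:
- fig.png (104/16 per unit): 13 of 16 → value 13×104/16 = 84.5000, running total 84.50
Total 84.50.

84.50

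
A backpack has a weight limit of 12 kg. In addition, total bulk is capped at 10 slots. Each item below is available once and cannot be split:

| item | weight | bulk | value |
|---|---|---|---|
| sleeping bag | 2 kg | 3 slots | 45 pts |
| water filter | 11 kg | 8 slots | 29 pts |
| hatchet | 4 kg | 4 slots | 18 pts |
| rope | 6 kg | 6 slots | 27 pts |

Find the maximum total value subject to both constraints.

72 pts

Feasible sets respecting both limits:
- sleeping bag+rope: weight 8, bulk 9, value 72
- sleeping bag+hatchet: weight 6, bulk 7, value 63
- sleeping bag: weight 2, bulk 3, value 45
- hatchet+rope: weight 10, bulk 10, value 45
Best: 72 pts.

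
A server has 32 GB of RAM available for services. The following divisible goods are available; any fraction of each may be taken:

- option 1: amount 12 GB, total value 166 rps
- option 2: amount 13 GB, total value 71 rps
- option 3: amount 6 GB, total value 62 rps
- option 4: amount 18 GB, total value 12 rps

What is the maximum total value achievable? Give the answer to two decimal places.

299.67

Take in order of value per unit:
- option 1 (166/12 per unit): all 12 → value 166, running total 166.00
- option 3 (62/6 per unit): all 6 → value 62, running total 228.00
- option 2 (71/13 per unit): all 13 → value 71, running total 299.00
- option 4 (12/18 per unit): 1 of 18 → value 1×12/18 = 0.6667, running total 299.67
Total 299.67.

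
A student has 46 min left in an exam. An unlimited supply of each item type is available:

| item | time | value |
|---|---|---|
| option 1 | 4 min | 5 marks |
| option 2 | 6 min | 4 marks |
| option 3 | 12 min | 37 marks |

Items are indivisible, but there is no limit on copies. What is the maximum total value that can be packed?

Best value-per-unit is option 3 at 37/12; filling with it alone gives 3×37 = 111.
Optimal mix: 2×option 1 + 3×option 3 → time 44, value 121.

121 marks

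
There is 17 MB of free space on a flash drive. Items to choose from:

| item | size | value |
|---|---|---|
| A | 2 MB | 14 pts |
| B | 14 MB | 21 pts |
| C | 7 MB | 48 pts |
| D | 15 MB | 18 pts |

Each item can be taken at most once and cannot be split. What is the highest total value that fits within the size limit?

62 pts

This is a 0/1 knapsack; check combinations near the capacity.
- A+C: size 2+7=9, value 14+48=62
- C: size 7, value 48
- A+B: size 2+14=16, value 14+21=35
Best: 62 pts.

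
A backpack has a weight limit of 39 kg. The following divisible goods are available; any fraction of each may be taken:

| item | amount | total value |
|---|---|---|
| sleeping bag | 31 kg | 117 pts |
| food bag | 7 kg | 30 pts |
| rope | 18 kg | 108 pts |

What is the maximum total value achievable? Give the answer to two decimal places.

Take in order of value per unit:
- rope (108/18 per unit): all 18 → value 108, running total 108.00
- food bag (30/7 per unit): all 7 → value 30, running total 138.00
- sleeping bag (117/31 per unit): 14 of 31 → value 14×117/31 = 52.8387, running total 190.84
Total 190.84.

190.84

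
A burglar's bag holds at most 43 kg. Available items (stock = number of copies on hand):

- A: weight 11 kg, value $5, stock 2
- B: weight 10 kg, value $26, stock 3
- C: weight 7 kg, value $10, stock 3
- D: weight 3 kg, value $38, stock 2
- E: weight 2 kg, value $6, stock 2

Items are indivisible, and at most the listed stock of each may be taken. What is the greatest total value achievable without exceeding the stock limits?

$166

Top feasible selections:
- 3×B + 2×D + 2×E: weight 40, value 166
- 3×B + 1×C + 2×D: weight 43, value 164
Best: $166.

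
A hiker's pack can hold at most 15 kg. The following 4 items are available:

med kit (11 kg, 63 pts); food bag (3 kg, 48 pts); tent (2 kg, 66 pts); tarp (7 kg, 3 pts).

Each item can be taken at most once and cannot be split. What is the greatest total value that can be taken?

Check high-value combinations within 15 kg:
- med kit+tent: weight 11+2=13, value 63+66=129
- food bag+tent+tarp: weight 3+2+7=12, value 48+66+3=117
- food bag+tent: weight 3+2=5, value 48+66=114
Best: 129 pts.

129 pts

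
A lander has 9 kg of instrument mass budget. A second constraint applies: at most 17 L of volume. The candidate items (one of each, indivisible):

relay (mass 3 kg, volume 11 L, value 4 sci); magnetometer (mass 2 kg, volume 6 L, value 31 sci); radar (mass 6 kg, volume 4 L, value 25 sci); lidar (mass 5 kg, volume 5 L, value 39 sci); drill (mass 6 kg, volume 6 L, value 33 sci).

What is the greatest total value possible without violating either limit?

70 sci

Feasible sets respecting both limits:
- magnetometer+lidar: mass 7, volume 11, value 70
- magnetometer+drill: mass 8, volume 12, value 64
- magnetometer+radar: mass 8, volume 10, value 56
Best: 70 sci.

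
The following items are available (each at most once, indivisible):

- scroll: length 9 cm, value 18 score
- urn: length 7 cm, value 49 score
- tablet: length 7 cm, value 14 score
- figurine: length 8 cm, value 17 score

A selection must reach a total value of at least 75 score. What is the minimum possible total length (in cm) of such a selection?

22

Subsets with value ≥ 75, sorted by total length:
- urn+tablet+figurine: length 22, value 80
- scroll+urn+tablet: length 23, value 81
Minimum length: 22 cm.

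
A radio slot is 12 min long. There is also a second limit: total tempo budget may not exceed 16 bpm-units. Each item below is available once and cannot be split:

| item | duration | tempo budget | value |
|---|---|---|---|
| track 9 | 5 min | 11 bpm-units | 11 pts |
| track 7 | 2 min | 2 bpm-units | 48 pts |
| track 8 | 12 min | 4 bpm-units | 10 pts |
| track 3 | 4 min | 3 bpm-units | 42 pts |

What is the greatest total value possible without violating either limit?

Feasible sets respecting both limits:
- track 9+track 7+track 3: duration 11, tempo budget 16, value 101
- track 7+track 3: duration 6, tempo budget 5, value 90
- track 9+track 7: duration 7, tempo budget 13, value 59
Best: 101 pts.

101 pts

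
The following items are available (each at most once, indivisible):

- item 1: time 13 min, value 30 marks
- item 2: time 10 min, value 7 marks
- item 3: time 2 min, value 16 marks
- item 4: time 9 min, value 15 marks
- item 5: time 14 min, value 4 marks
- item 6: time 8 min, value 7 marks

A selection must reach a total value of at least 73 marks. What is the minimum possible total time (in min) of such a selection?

Subsets with value ≥ 73, sorted by total time:
- item 1+item 2+item 3+item 4+item 6: time 42, value 75
- item 1+item 2+item 3+item 4+item 5+item 6: time 56, value 79
Minimum time: 42 min.

42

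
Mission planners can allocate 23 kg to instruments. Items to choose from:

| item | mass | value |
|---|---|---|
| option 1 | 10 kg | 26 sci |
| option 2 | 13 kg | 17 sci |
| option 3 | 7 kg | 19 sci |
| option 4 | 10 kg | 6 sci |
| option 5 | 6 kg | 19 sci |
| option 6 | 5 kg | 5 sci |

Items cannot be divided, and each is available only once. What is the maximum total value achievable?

Check high-value combinations within 23 kg:
- option 1+option 3+option 5: mass 10+7+6=23, value 26+19+19=64
- option 1+option 5+option 6: mass 10+6+5=21, value 26+19+5=50
- option 1+option 3+option 6: mass 10+7+5=22, value 26+19+5=50
- option 1+option 5: mass 10+6=16, value 26+19=45
Best: 64 sci.

64 sci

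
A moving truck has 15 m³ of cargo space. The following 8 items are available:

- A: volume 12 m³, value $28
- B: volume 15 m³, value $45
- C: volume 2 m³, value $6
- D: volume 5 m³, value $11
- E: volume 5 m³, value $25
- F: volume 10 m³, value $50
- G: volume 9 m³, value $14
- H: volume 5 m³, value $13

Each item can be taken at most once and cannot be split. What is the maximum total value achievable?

$75

Check high-value combinations within 15 m³:
- E+F: volume 5+10=15, value 25+50=75
- F+H: volume 10+5=15, value 50+13=63
- D+F: volume 5+10=15, value 11+50=61
Best: $75.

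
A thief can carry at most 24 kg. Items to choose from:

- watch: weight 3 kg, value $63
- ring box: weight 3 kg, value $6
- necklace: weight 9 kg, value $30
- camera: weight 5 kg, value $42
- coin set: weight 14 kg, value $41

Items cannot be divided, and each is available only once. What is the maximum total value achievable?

$146

Check high-value combinations within 24 kg:
- watch+camera+coin set: weight 3+5+14=22, value 63+42+41=146
- watch+ring box+necklace+camera: weight 3+3+9+5=20, value 63+6+30+42=141
- watch+necklace+camera: weight 3+9+5=17, value 63+30+42=135
Best: $146.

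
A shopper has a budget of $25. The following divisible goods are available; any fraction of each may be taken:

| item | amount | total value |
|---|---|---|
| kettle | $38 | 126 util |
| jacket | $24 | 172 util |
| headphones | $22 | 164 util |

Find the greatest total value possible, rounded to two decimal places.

Take in order of value per unit:
- headphones (164/22 per unit): all 22 → value 164, running total 164.00
- jacket (172/24 per unit): 3 of 24 → value 3×172/24 = 21.5000, running total 185.50
Total 185.50.

185.50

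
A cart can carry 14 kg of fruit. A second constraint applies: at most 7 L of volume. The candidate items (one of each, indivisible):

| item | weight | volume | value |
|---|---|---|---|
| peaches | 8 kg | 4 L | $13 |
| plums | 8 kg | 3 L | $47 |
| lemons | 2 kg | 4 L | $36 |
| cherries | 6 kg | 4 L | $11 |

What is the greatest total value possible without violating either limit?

$83

Feasible sets respecting both limits:
- plums+lemons: weight 10, volume 7, value 83
- plums+cherries: weight 14, volume 7, value 58
- plums: weight 8, volume 3, value 47
- lemons: weight 2, volume 4, value 36
Best: $83.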